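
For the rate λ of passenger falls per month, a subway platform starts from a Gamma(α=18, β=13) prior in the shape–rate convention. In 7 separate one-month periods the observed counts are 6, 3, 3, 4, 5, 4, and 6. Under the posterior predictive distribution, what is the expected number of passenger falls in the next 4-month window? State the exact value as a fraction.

Total count: 6 + 3 + 3 + 4 + 5 + 4 + 6 = 31.
Total exposure: 7 months.
Conjugate update: add total count to the shape and total exposure to the rate, giving Gamma(49, 20).
Predictive mean over a 4-month window = T·E[λ|data] = 4·49/20 = 49/5.

49/5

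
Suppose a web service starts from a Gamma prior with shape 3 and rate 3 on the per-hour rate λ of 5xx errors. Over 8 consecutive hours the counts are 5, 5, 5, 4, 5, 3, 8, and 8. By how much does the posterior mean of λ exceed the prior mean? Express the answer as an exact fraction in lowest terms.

Total count: 5 + 5 + 5 + 4 + 5 + 3 + 8 + 8 = 43.
Total exposure: 8 hours.
Posterior: α' = 3 + 43 = 46, β' = 3 + 8 = 11.
Posterior mean = 46/11 = 46/11; prior mean = 3/3 = 1. Difference = 46/11 − 1 = 35/11.

35/11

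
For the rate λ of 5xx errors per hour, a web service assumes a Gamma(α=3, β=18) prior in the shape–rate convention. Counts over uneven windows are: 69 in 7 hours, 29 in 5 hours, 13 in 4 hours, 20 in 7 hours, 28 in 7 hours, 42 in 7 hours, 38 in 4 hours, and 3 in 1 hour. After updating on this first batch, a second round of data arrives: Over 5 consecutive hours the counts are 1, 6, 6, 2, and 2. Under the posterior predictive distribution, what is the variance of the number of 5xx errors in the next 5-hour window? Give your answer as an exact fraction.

3668/169

Total count: 69 + 29 + 13 + 20 + 28 + 42 + 38 + 3 = 242.
Total exposure: 7 + 5 + 4 + 7 + 7 + 7 + 4 + 1 = 42 hours.
After the first batch: Gamma(3 + 242, 18 + 42) = Gamma(245, 60).
Total count: 1 + 6 + 6 + 2 + 2 = 17.
Total exposure: 5 hours.
After the second batch: Gamma(245 + 17, 60 + 5) = Gamma(262, 65).
The posterior predictive for a window of length T is Negative Binomial with variance T·α'·(β'+T)/β'² = 5·262·70/4225 = 3668/169.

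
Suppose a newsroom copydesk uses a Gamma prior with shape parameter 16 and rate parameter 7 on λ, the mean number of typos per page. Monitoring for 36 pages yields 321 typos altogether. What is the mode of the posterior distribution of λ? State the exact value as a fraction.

336/43

Total count 321 over total exposure 36 pages.
Posterior: α' = 16 + 321 = 337, β' = 7 + 36 = 43.
Posterior mode = (α'−1)/β' = 336/43.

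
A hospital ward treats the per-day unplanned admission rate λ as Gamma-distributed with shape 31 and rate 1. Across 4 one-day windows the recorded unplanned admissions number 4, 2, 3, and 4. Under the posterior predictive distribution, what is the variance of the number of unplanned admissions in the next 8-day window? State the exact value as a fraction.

4576/25

Total count: 4 + 2 + 3 + 4 = 13.
Total exposure: 4 days.
Conjugate update: add total count to the shape and total exposure to the rate, giving Gamma(44, 5).
The posterior predictive for a window of length T is Negative Binomial with variance T·α'·(β'+T)/β'² = 8·44·13/25 = 4576/25.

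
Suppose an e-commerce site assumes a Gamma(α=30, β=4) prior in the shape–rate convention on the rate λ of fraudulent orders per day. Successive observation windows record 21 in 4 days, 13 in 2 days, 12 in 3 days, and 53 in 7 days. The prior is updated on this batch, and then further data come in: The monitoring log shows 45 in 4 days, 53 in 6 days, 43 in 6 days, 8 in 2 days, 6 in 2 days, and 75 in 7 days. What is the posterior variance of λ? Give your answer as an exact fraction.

Total count: 21 + 13 + 12 + 53 = 99.
Total exposure: 4 + 2 + 3 + 7 = 16 days.
After the first batch: Gamma(30 + 99, 4 + 16) = Gamma(129, 20).
Total count: 45 + 53 + 43 + 8 + 6 + 75 = 230.
Total exposure: 4 + 6 + 6 + 2 + 2 + 7 = 27 days.
After the second batch: Gamma(129 + 230, 20 + 27) = Gamma(359, 47).
Posterior variance = α'/β'² = 359/2209.

359/2209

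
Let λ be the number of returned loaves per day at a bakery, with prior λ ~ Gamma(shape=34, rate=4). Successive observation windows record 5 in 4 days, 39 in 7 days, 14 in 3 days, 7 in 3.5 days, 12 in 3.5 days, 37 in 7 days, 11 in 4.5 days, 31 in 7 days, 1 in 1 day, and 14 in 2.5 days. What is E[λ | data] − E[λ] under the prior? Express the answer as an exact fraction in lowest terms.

-389/94

Total count: 5 + 39 + 14 + 7 + 12 + 37 + 11 + 31 + 1 + 14 = 171.
Total exposure: 4 + 7 + 3 + 3.5 + 3.5 + 7 + 4.5 + 7 + 1 + 2.5 = 43 days.
The Gamma prior is conjugate for the Poisson rate, so λ | data ~ Gamma(34+171, 4+43) = Gamma(205, 47).
Posterior mean = 205/47 = 205/47; prior mean = 34/4 = 17/2. Difference = 205/47 − 17/2 = -389/94.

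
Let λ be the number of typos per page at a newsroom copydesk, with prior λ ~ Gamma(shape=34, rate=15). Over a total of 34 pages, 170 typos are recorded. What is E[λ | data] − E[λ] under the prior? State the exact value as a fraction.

Total count 170 over total exposure 34 pages.
Gamma(α, β) with Poisson data over total exposure Σt gives posterior Gamma(α+Σx, β+Σt) = Gamma(204, 49).
Posterior mean = 204/49 = 204/49; prior mean = 34/15 = 34/15. Difference = 204/49 − 34/15 = 1394/735.

1394/735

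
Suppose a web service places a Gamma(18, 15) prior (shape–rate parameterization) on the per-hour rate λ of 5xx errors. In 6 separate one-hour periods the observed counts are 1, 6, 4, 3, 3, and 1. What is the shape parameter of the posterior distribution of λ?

Total count: 1 + 6 + 4 + 3 + 3 + 1 = 18.
Total exposure: 6 hours.
The Gamma prior is conjugate for the Poisson rate, so λ | data ~ Gamma(18+18, 15+6) = Gamma(36, 21).

36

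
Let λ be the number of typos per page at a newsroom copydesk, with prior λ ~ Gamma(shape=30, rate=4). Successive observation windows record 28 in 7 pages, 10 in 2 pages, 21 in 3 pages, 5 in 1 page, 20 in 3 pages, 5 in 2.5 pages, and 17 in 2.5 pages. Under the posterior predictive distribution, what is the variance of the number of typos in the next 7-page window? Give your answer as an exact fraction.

30464/625

Total count: 28 + 10 + 21 + 5 + 20 + 5 + 17 = 106.
Total exposure: 7 + 2 + 3 + 1 + 3 + 2.5 + 2.5 = 21 pages.
By Gamma–Poisson conjugacy, the posterior is Gamma(α + Σx, β + Σt) = Gamma(30 + 106, 4 + 21) = Gamma(136, 25).
The posterior predictive for a window of length T is Negative Binomial with variance T·α'·(β'+T)/β'² = 7·136·32/625 = 30464/625.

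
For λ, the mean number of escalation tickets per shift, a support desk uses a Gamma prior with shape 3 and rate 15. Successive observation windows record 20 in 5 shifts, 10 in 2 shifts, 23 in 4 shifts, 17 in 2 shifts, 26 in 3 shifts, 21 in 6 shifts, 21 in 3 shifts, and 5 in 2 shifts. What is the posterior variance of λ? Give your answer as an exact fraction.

Total count: 20 + 10 + 23 + 17 + 26 + 21 + 21 + 5 = 143.
Total exposure: 5 + 2 + 4 + 2 + 3 + 6 + 3 + 2 = 27 shifts.
Gamma(α, β) with Poisson data over total exposure Σt gives posterior Gamma(α+Σx, β+Σt) = Gamma(146, 42).
Posterior variance = α'/β'² = 146/1764 = 73/882.

73/882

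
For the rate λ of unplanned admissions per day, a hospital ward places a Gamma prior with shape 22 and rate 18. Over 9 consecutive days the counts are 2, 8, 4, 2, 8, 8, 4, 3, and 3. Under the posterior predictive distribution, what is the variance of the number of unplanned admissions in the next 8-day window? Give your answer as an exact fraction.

Total count: 2 + 8 + 4 + 2 + 8 + 8 + 4 + 3 + 3 = 42.
Total exposure: 9 days.
By Gamma–Poisson conjugacy, the posterior is Gamma(α + Σx, β + Σt) = Gamma(22 + 42, 18 + 9) = Gamma(64, 27).
The posterior predictive for a window of length T is Negative Binomial with variance T·α'·(β'+T)/β'² = 8·64·35/729 = 17920/729.

17920/729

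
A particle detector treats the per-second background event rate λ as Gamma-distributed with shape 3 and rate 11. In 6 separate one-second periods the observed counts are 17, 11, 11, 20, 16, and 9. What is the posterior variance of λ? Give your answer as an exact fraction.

Total count: 17 + 11 + 11 + 20 + 16 + 9 = 84.
Total exposure: 6 seconds.
Conjugate update: add total count to the shape and total exposure to the rate, giving Gamma(87, 17).
Posterior variance = α'/β'² = 87/289.

87/289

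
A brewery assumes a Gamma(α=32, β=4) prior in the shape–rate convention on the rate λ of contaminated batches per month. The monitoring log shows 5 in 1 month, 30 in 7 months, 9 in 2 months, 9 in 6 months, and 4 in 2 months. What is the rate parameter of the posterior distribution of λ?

Total count: 5 + 30 + 9 + 9 + 4 = 57.
Total exposure: 1 + 7 + 2 + 6 + 2 = 18 months.
By Gamma–Poisson conjugacy, the posterior is Gamma(α + Σx, β + Σt) = Gamma(32 + 57, 4 + 18) = Gamma(89, 22).

22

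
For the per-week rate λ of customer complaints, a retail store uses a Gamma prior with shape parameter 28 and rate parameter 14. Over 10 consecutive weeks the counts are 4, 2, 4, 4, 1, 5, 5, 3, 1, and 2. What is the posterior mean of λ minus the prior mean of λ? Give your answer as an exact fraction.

11/24

Total count: 4 + 2 + 4 + 4 + 1 + 5 + 5 + 3 + 1 + 2 = 31.
Total exposure: 10 weeks.
By Gamma–Poisson conjugacy, the posterior is Gamma(α + Σx, β + Σt) = Gamma(28 + 31, 14 + 10) = Gamma(59, 24).
Posterior mean = 59/24 = 59/24; prior mean = 28/14 = 2. Difference = 59/24 − 2 = 11/24.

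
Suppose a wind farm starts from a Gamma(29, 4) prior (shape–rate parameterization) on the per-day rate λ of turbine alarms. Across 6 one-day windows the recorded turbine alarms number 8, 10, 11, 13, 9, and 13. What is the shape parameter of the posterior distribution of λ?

Total count: 8 + 10 + 11 + 13 + 9 + 13 = 64.
Total exposure: 6 days.
Conjugate update: add total count to the shape and total exposure to the rate, giving Gamma(93, 10).

93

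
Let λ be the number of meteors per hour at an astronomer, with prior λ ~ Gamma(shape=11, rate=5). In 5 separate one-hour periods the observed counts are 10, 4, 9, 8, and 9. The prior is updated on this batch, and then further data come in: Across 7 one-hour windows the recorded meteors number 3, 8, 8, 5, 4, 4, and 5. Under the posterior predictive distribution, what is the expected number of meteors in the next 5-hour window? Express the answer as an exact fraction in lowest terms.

440/17

Total count: 10 + 4 + 9 + 8 + 9 = 40.
Total exposure: 5 hours.
After the first batch: Gamma(11 + 40, 5 + 5) = Gamma(51, 10).
Total count: 3 + 8 + 8 + 5 + 4 + 4 + 5 = 37.
Total exposure: 7 hours.
After the second batch: Gamma(51 + 37, 10 + 7) = Gamma(88, 17).
Predictive mean over a 5-hour window = T·E[λ|data] = 5·88/17 = 440/17.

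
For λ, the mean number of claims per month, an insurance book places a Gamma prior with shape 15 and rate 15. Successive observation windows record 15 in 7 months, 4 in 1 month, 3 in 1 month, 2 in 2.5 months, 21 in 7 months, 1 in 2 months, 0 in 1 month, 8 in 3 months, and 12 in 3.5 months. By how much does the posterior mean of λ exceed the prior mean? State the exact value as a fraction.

Total count: 15 + 4 + 3 + 2 + 21 + 1 + 0 + 8 + 12 = 66.
Total exposure: 7 + 1 + 1 + 2.5 + 7 + 2 + 1 + 3 + 3.5 = 28 months.
The Gamma prior is conjugate for the Poisson rate, so λ | data ~ Gamma(15+66, 15+28) = Gamma(81, 43).
Posterior mean = 81/43 = 81/43; prior mean = 15/15 = 1. Difference = 81/43 − 1 = 38/43.

38/43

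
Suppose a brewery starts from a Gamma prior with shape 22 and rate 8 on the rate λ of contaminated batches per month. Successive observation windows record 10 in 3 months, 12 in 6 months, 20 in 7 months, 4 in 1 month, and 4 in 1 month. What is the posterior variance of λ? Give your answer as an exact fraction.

18/169

Total count: 10 + 12 + 20 + 4 + 4 = 50.
Total exposure: 3 + 6 + 7 + 1 + 1 = 18 months.
By Gamma–Poisson conjugacy, the posterior is Gamma(α + Σx, β + Σt) = Gamma(22 + 50, 8 + 18) = Gamma(72, 26).
Posterior variance = α'/β'² = 72/676 = 18/169.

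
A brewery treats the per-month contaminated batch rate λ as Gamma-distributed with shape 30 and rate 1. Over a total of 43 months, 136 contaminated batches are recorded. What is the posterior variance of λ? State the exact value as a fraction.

83/968

Total count 136 over total exposure 43 months.
The Gamma prior is conjugate for the Poisson rate, so λ | data ~ Gamma(30+136, 1+43) = Gamma(166, 44).
Posterior variance = α'/β'² = 166/1936 = 83/968.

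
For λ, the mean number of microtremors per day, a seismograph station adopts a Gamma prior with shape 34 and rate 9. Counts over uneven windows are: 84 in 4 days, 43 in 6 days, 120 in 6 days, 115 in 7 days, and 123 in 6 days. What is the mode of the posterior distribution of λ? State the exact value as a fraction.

Total count: 84 + 43 + 120 + 115 + 123 = 485.
Total exposure: 4 + 6 + 6 + 7 + 6 = 29 days.
Posterior: α' = 34 + 485 = 519, β' = 9 + 29 = 38.
Posterior mode = (α'−1)/β' = 518/38 = 259/19.

259/19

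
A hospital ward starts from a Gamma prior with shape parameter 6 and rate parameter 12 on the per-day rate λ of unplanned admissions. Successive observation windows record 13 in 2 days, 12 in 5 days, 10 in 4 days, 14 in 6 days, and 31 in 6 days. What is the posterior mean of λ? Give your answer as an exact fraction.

Total count: 13 + 12 + 10 + 14 + 31 = 80.
Total exposure: 2 + 5 + 4 + 6 + 6 = 23 days.
By Gamma–Poisson conjugacy, the posterior is Gamma(α + Σx, β + Σt) = Gamma(6 + 80, 12 + 23) = Gamma(86, 35).
Posterior mean = α'/β' = 86/35.

86/35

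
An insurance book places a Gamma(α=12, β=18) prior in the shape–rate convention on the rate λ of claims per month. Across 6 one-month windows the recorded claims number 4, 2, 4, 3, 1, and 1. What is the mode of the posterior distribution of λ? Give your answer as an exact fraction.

Total count: 4 + 2 + 4 + 3 + 1 + 1 = 15.
Total exposure: 6 months.
The Gamma prior is conjugate for the Poisson rate, so λ | data ~ Gamma(12+15, 18+6) = Gamma(27, 24).
Posterior mode = (α'−1)/β' = 26/24 = 13/12.

13/12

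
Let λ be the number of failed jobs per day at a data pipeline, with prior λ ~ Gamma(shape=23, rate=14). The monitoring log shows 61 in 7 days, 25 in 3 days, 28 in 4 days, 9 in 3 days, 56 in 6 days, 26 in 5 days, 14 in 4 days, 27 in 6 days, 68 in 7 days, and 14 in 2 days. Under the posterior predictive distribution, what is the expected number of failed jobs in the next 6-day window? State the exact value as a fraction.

Total count: 61 + 25 + 28 + 9 + 56 + 26 + 14 + 27 + 68 + 14 = 328.
Total exposure: 7 + 3 + 4 + 3 + 6 + 5 + 4 + 6 + 7 + 2 = 47 days.
The Gamma prior is conjugate for the Poisson rate, so λ | data ~ Gamma(23+328, 14+47) = Gamma(351, 61).
Predictive mean over a 6-day window = T·E[λ|data] = 6·351/61 = 2106/61.

2106/61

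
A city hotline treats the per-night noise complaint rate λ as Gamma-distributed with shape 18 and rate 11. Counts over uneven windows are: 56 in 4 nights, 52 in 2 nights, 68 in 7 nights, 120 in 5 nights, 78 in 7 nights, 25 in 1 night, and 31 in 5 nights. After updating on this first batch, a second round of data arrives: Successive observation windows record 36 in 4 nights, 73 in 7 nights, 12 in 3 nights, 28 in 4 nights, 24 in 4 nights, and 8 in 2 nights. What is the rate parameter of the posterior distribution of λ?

66

Total count: 56 + 52 + 68 + 120 + 78 + 25 + 31 = 430.
Total exposure: 4 + 2 + 7 + 5 + 7 + 1 + 5 = 31 nights.
After the first batch: Gamma(18 + 430, 11 + 31) = Gamma(448, 42).
Total count: 36 + 73 + 12 + 28 + 24 + 8 = 181.
Total exposure: 4 + 7 + 3 + 4 + 4 + 2 = 24 nights.
After the second batch: Gamma(448 + 181, 42 + 24) = Gamma(629, 66).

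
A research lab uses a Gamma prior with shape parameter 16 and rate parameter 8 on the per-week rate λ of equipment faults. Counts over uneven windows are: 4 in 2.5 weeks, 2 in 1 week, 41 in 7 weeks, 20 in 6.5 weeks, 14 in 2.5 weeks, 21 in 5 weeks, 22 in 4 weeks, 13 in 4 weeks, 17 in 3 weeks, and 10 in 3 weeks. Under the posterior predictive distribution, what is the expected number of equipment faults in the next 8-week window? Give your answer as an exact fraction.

Total count: 4 + 2 + 41 + 20 + 14 + 21 + 22 + 13 + 17 + 10 = 164.
Total exposure: 2.5 + 1 + 7 + 6.5 + 2.5 + 5 + 4 + 4 + 3 + 3 = 38.5 weeks.
Posterior: α' = 16 + 164 = 180, β' = 8 + 38.5 = 93/2.
Predictive mean over an 8-week window = T·E[λ|data] = 8·180/(93/2) = 960/31.

960/31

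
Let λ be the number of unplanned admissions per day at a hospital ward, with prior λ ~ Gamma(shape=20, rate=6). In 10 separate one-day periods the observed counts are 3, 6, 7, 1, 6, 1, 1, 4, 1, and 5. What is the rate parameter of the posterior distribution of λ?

Total count: 3 + 6 + 7 + 1 + 6 + 1 + 1 + 4 + 1 + 5 = 35.
Total exposure: 10 days.
Conjugate update: add total count to the shape and total exposure to the rate, giving Gamma(55, 16).

16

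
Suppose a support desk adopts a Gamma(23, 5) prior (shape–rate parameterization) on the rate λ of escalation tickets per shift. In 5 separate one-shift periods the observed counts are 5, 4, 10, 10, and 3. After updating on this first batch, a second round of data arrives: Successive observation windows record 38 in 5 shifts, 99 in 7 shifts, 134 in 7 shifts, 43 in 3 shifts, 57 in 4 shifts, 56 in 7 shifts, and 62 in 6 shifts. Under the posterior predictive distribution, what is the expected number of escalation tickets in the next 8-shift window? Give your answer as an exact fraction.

Total count: 5 + 4 + 10 + 10 + 3 = 32.
Total exposure: 5 shifts.
After the first batch: Gamma(23 + 32, 5 + 5) = Gamma(55, 10).
Total count: 38 + 99 + 134 + 43 + 57 + 56 + 62 = 489.
Total exposure: 5 + 7 + 7 + 3 + 4 + 7 + 6 = 39 shifts.
After the second batch: Gamma(55 + 489, 10 + 39) = Gamma(544, 49).
Predictive mean over an 8-shift window = T·E[λ|data] = 8·544/49 = 4352/49.

4352/49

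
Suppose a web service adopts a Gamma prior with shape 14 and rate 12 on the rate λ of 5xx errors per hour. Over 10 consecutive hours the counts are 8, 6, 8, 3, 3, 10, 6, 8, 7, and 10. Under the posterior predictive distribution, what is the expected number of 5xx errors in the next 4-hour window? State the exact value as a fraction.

166/11

Total count: 8 + 6 + 8 + 3 + 3 + 10 + 6 + 8 + 7 + 10 = 69.
Total exposure: 10 hours.
The Gamma prior is conjugate for the Poisson rate, so λ | data ~ Gamma(14+69, 12+10) = Gamma(83, 22).
Predictive mean over a 4-hour window = T·E[λ|data] = 4·83/22 = 166/11.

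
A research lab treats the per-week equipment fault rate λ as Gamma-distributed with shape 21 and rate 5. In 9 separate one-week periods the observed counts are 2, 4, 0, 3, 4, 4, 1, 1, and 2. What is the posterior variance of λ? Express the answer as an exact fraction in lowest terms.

Total count: 2 + 4 + 0 + 3 + 4 + 4 + 1 + 1 + 2 = 21.
Total exposure: 9 weeks.
By Gamma–Poisson conjugacy, the posterior is Gamma(α + Σx, β + Σt) = Gamma(21 + 21, 5 + 9) = Gamma(42, 14).
Posterior variance = α'/β'² = 42/196 = 3/14.

3/14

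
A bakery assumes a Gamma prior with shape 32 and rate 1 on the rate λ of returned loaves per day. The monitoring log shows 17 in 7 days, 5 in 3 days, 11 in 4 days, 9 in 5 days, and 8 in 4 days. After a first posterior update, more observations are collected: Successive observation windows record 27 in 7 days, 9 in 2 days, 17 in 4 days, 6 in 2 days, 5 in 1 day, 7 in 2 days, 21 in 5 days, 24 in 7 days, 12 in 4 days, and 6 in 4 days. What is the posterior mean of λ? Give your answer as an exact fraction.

Total count: 17 + 5 + 11 + 9 + 8 = 50.
Total exposure: 7 + 3 + 4 + 5 + 4 = 23 days.
After the first batch: Gamma(32 + 50, 1 + 23) = Gamma(82, 24).
Total count: 27 + 9 + 17 + 6 + 5 + 7 + 21 + 24 + 12 + 6 = 134.
Total exposure: 7 + 2 + 4 + 2 + 1 + 2 + 5 + 7 + 4 + 4 = 38 days.
After the second batch: Gamma(82 + 134, 24 + 38) = Gamma(216, 62).
Posterior mean = α'/β' = 216/62 = 108/31.

108/31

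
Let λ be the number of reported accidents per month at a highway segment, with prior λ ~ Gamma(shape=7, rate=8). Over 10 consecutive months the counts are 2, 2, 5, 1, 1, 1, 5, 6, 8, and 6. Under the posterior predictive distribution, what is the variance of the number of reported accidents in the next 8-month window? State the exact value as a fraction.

Total count: 2 + 2 + 5 + 1 + 1 + 1 + 5 + 6 + 8 + 6 = 37.
Total exposure: 10 months.
Gamma(α, β) with Poisson data over total exposure Σt gives posterior Gamma(α+Σx, β+Σt) = Gamma(44, 18).
The posterior predictive for a window of length T is Negative Binomial with variance T·α'·(β'+T)/β'² = 8·44·26/324 = 2288/81.

2288/81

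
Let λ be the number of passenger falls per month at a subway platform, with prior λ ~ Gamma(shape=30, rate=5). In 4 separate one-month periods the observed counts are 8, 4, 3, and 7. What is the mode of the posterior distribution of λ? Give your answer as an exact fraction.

Total count: 8 + 4 + 3 + 7 = 22.
Total exposure: 4 months.
Posterior: α' = 30 + 22 = 52, β' = 5 + 4 = 9.
Posterior mode = (α'−1)/β' = 51/9 = 17/3.

17/3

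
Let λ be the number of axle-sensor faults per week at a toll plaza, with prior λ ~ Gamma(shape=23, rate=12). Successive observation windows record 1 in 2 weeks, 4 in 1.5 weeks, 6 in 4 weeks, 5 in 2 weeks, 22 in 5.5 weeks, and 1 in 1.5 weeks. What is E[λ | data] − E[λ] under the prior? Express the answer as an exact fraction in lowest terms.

Total count: 1 + 4 + 6 + 5 + 22 + 1 = 39.
Total exposure: 2 + 1.5 + 4 + 2 + 5.5 + 1.5 = 16.5 weeks.
Conjugate update: add total count to the shape and total exposure to the rate, giving Gamma(62, 57/2).
Posterior mean = 62/(57/2) = 124/57; prior mean = 23/12 = 23/12. Difference = 124/57 − 23/12 = 59/228.

59/228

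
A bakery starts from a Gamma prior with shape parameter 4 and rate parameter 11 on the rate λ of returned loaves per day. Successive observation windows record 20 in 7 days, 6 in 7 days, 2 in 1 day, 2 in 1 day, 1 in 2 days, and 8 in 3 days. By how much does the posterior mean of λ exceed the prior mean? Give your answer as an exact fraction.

Total count: 20 + 6 + 2 + 2 + 1 + 8 = 39.
Total exposure: 7 + 7 + 1 + 1 + 2 + 3 = 21 days.
Posterior: α' = 4 + 39 = 43, β' = 11 + 21 = 32.
Posterior mean = 43/32 = 43/32; prior mean = 4/11 = 4/11. Difference = 43/32 − 4/11 = 345/352.

345/352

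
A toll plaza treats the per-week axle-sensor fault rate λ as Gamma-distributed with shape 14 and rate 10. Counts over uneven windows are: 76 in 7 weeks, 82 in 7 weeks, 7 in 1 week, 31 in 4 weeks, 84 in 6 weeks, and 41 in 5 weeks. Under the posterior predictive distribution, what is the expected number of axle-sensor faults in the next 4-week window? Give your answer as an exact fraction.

67/2

Total count: 76 + 82 + 7 + 31 + 84 + 41 = 321.
Total exposure: 7 + 7 + 1 + 4 + 6 + 5 = 30 weeks.
Gamma(α, β) with Poisson data over total exposure Σt gives posterior Gamma(α+Σx, β+Σt) = Gamma(335, 40).
Predictive mean over a 4-week window = T·E[λ|data] = 4·335/40 = 67/2.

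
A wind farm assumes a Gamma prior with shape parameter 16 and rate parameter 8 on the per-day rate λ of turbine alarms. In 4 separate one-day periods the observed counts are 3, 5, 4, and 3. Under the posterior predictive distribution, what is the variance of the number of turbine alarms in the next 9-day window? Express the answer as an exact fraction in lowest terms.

651/16

Total count: 3 + 5 + 4 + 3 = 15.
Total exposure: 4 days.
The Gamma prior is conjugate for the Poisson rate, so λ | data ~ Gamma(16+15, 8+4) = Gamma(31, 12).
The posterior predictive for a window of length T is Negative Binomial with variance T·α'·(β'+T)/β'² = 9·31·21/144 = 651/16.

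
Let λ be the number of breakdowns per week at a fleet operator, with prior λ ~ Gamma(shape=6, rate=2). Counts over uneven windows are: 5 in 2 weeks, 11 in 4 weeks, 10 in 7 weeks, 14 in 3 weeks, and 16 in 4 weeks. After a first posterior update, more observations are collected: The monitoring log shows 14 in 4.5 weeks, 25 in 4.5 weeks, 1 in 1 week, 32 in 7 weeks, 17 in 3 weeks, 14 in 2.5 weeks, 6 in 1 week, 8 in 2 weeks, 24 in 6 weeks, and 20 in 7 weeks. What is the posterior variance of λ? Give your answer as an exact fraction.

892/14641

Total count: 5 + 11 + 10 + 14 + 16 = 56.
Total exposure: 2 + 4 + 7 + 3 + 4 = 20 weeks.
After the first batch: Gamma(6 + 56, 2 + 20) = Gamma(62, 22).
Total count: 14 + 25 + 1 + 32 + 17 + 14 + 6 + 8 + 24 + 20 = 161.
Total exposure: 4.5 + 4.5 + 1 + 7 + 3 + 2.5 + 1 + 2 + 6 + 7 = 38.5 weeks.
After the second batch: Gamma(62 + 161, 22 + 38.5) = Gamma(223, 121/2).
Posterior variance = α'/β'² = 223/(14641/4) = 892/14641.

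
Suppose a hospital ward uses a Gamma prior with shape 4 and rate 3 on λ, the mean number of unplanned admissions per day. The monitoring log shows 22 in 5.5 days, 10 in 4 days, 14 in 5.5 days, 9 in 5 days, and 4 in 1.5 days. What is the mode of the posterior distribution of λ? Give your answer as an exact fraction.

Total count: 22 + 10 + 14 + 9 + 4 = 59.
Total exposure: 5.5 + 4 + 5.5 + 5 + 1.5 = 21.5 days.
Conjugate update: add total count to the shape and total exposure to the rate, giving Gamma(63, 49/2).
Posterior mode = (α'−1)/β' = 62/(49/2) = 124/49.

124/49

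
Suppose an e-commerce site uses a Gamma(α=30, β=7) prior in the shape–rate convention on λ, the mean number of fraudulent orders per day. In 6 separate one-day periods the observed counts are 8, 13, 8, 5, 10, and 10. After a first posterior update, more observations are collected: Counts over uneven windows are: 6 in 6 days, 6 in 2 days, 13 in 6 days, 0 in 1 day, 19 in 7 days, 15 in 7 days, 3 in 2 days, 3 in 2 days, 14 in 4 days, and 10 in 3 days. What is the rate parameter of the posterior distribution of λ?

Total count: 8 + 13 + 8 + 5 + 10 + 10 = 54.
Total exposure: 6 days.
After the first batch: Gamma(30 + 54, 7 + 6) = Gamma(84, 13).
Total count: 6 + 6 + 13 + 0 + 19 + 15 + 3 + 3 + 14 + 10 = 89.
Total exposure: 6 + 2 + 6 + 1 + 7 + 7 + 2 + 2 + 4 + 3 = 40 days.
After the second batch: Gamma(84 + 89, 13 + 40) = Gamma(173, 53).

53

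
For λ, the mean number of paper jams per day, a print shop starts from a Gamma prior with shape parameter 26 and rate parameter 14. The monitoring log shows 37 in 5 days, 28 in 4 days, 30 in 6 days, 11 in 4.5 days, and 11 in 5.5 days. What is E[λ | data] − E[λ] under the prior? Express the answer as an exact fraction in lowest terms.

Total count: 37 + 28 + 30 + 11 + 11 = 117.
Total exposure: 5 + 4 + 6 + 4.5 + 5.5 = 25 days.
By Gamma–Poisson conjugacy, the posterior is Gamma(α + Σx, β + Σt) = Gamma(26 + 117, 14 + 25) = Gamma(143, 39).
Posterior mean = 143/39 = 11/3; prior mean = 26/14 = 13/7. Difference = 11/3 − 13/7 = 38/21.

38/21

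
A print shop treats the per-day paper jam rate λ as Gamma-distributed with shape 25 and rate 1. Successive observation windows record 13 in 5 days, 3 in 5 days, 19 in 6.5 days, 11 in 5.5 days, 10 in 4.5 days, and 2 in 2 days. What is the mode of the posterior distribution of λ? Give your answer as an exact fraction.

164/59

Total count: 13 + 3 + 19 + 11 + 10 + 2 = 58.
Total exposure: 5 + 5 + 6.5 + 5.5 + 4.5 + 2 = 28.5 days.
By Gamma–Poisson conjugacy, the posterior is Gamma(α + Σx, β + Σt) = Gamma(25 + 58, 1 + 28.5) = Gamma(83, 59/2).
Posterior mode = (α'−1)/β' = 82/(59/2) = 164/59.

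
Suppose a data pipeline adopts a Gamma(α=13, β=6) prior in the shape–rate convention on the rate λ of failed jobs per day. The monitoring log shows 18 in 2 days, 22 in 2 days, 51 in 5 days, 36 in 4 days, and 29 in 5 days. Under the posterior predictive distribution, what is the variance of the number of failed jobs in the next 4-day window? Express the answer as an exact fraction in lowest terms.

1183/36

Total count: 18 + 22 + 51 + 36 + 29 = 156.
Total exposure: 2 + 2 + 5 + 4 + 5 = 18 days.
Gamma(α, β) with Poisson data over total exposure Σt gives posterior Gamma(α+Σx, β+Σt) = Gamma(169, 24).
The posterior predictive for a window of length T is Negative Binomial with variance T·α'·(β'+T)/β'² = 4·169·28/576 = 1183/36.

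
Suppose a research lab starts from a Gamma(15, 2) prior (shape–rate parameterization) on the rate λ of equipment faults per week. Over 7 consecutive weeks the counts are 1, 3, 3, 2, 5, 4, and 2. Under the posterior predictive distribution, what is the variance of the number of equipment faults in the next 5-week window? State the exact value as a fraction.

2450/81

Total count: 1 + 3 + 3 + 2 + 5 + 4 + 2 = 20.
Total exposure: 7 weeks.
Conjugate update: add total count to the shape and total exposure to the rate, giving Gamma(35, 9).
The posterior predictive for a window of length T is Negative Binomial with variance T·α'·(β'+T)/β'² = 5·35·14/81 = 2450/81.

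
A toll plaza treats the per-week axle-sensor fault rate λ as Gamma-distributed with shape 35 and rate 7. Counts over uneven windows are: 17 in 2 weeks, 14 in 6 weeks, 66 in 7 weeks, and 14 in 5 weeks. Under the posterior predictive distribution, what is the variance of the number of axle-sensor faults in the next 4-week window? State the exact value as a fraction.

Total count: 17 + 14 + 66 + 14 = 111.
Total exposure: 2 + 6 + 7 + 5 = 20 weeks.
Posterior: α' = 35 + 111 = 146, β' = 7 + 20 = 27.
The posterior predictive for a window of length T is Negative Binomial with variance T·α'·(β'+T)/β'² = 4·146·31/729 = 18104/729.

18104/729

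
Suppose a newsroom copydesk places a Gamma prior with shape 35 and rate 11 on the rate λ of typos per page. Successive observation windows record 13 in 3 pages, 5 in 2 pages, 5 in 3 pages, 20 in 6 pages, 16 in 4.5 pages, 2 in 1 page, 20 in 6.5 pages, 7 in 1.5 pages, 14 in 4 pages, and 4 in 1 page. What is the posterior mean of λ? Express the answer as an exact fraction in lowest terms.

94/29

Total count: 13 + 5 + 5 + 20 + 16 + 2 + 20 + 7 + 14 + 4 = 106.
Total exposure: 3 + 2 + 3 + 6 + 4.5 + 1 + 6.5 + 1.5 + 4 + 1 = 32.5 pages.
Posterior: α' = 35 + 106 = 141, β' = 11 + 32.5 = 87/2.
Posterior mean = α'/β' = 141/(87/2) = 94/29.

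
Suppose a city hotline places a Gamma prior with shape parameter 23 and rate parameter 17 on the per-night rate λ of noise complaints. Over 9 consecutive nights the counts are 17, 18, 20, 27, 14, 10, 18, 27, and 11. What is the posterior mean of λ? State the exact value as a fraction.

Total count: 17 + 18 + 20 + 27 + 14 + 10 + 18 + 27 + 11 = 162.
Total exposure: 9 nights.
By Gamma–Poisson conjugacy, the posterior is Gamma(α + Σx, β + Σt) = Gamma(23 + 162, 17 + 9) = Gamma(185, 26).
Posterior mean = α'/β' = 185/26.

185/26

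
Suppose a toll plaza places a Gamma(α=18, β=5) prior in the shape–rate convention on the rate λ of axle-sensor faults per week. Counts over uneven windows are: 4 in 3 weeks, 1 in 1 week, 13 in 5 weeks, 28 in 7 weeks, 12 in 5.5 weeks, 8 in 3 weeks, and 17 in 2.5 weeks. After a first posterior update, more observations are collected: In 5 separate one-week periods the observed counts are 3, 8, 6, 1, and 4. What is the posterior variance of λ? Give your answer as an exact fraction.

123/1369

Total count: 4 + 1 + 13 + 28 + 12 + 8 + 17 = 83.
Total exposure: 3 + 1 + 5 + 7 + 5.5 + 3 + 2.5 = 27 weeks.
After the first batch: Gamma(18 + 83, 5 + 27) = Gamma(101, 32).
Total count: 3 + 8 + 6 + 1 + 4 = 22.
Total exposure: 5 weeks.
After the second batch: Gamma(101 + 22, 32 + 5) = Gamma(123, 37).
Posterior variance = α'/β'² = 123/1369.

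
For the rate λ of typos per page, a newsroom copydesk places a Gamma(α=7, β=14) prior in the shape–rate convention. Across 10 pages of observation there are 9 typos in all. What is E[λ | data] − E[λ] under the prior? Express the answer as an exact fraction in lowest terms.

1/6

Total count 9 over total exposure 10 pages.
The Gamma prior is conjugate for the Poisson rate, so λ | data ~ Gamma(7+9, 14+10) = Gamma(16, 24).
Posterior mean = 16/24 = 2/3; prior mean = 7/14 = 1/2. Difference = 2/3 − 1/2 = 1/6.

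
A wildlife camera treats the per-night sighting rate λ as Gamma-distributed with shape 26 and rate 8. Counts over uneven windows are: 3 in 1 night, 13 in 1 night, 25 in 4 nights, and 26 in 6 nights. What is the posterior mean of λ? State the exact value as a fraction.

Total count: 3 + 13 + 25 + 26 = 67.
Total exposure: 1 + 1 + 4 + 6 = 12 nights.
By Gamma–Poisson conjugacy, the posterior is Gamma(α + Σx, β + Σt) = Gamma(26 + 67, 8 + 12) = Gamma(93, 20).
Posterior mean = α'/β' = 93/20.

93/20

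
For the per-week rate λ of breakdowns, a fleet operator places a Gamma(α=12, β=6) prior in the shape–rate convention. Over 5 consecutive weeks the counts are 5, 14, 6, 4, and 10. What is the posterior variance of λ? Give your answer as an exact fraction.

Total count: 5 + 14 + 6 + 4 + 10 = 39.
Total exposure: 5 weeks.
The Gamma prior is conjugate for the Poisson rate, so λ | data ~ Gamma(12+39, 6+5) = Gamma(51, 11).
Posterior variance = α'/β'² = 51/121.

51/121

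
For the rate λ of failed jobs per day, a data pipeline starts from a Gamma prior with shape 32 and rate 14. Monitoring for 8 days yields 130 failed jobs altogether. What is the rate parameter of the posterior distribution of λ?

Total count 130 over total exposure 8 days.
Posterior: α' = 32 + 130 = 162, β' = 14 + 8 = 22.

22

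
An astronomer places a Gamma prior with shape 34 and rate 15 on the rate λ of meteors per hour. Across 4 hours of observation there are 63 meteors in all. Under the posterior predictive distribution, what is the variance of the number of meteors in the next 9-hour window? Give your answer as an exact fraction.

Total count 63 over total exposure 4 hours.
Posterior: α' = 34 + 63 = 97, β' = 15 + 4 = 19.
The posterior predictive for a window of length T is Negative Binomial with variance T·α'·(β'+T)/β'² = 9·97·28/361 = 24444/361.

24444/361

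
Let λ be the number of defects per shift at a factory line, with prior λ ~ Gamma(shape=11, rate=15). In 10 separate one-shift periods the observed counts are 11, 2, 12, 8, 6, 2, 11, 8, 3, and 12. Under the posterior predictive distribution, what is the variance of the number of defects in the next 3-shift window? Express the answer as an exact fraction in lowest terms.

Total count: 11 + 2 + 12 + 8 + 6 + 2 + 11 + 8 + 3 + 12 = 75.
Total exposure: 10 shifts.
Gamma(α, β) with Poisson data over total exposure Σt gives posterior Gamma(α+Σx, β+Σt) = Gamma(86, 25).
The posterior predictive for a window of length T is Negative Binomial with variance T·α'·(β'+T)/β'² = 3·86·28/625 = 7224/625.

7224/625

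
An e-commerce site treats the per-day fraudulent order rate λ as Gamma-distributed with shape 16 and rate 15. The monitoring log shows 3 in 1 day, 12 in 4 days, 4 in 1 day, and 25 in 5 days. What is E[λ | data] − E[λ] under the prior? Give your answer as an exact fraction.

Total count: 3 + 12 + 4 + 25 = 44.
Total exposure: 1 + 4 + 1 + 5 = 11 days.
Conjugate update: add total count to the shape and total exposure to the rate, giving Gamma(60, 26).
Posterior mean = 60/26 = 30/13; prior mean = 16/15 = 16/15. Difference = 30/13 − 16/15 = 242/195.

242/195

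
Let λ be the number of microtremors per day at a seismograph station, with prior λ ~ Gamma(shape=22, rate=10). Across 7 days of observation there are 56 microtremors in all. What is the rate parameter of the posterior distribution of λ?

Total count 56 over total exposure 7 days.
By Gamma–Poisson conjugacy, the posterior is Gamma(α + Σx, β + Σt) = Gamma(22 + 56, 10 + 7) = Gamma(78, 17).

17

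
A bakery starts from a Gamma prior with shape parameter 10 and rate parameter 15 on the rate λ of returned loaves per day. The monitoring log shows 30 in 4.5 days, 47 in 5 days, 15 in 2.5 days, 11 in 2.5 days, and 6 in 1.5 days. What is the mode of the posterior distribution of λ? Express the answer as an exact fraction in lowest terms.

118/31

Total count: 30 + 47 + 15 + 11 + 6 = 109.
Total exposure: 4.5 + 5 + 2.5 + 2.5 + 1.5 = 16 days.
The Gamma prior is conjugate for the Poisson rate, so λ | data ~ Gamma(10+109, 15+16) = Gamma(119, 31).
Posterior mode = (α'−1)/β' = 118/31.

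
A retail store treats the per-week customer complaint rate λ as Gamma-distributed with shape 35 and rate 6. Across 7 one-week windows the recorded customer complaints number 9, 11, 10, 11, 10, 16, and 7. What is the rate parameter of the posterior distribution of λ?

Total count: 9 + 11 + 10 + 11 + 10 + 16 + 7 = 74.
Total exposure: 7 weeks.
The Gamma prior is conjugate for the Poisson rate, so λ | data ~ Gamma(35+74, 6+7) = Gamma(109, 13).

13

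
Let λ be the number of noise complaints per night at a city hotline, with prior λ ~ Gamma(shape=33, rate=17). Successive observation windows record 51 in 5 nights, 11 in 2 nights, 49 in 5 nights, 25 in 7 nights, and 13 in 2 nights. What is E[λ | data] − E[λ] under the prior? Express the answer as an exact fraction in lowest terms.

Total count: 51 + 11 + 49 + 25 + 13 = 149.
Total exposure: 5 + 2 + 5 + 7 + 2 = 21 nights.
The Gamma prior is conjugate for the Poisson rate, so λ | data ~ Gamma(33+149, 17+21) = Gamma(182, 38).
Posterior mean = 182/38 = 91/19; prior mean = 33/17 = 33/17. Difference = 91/19 − 33/17 = 920/323.

920/323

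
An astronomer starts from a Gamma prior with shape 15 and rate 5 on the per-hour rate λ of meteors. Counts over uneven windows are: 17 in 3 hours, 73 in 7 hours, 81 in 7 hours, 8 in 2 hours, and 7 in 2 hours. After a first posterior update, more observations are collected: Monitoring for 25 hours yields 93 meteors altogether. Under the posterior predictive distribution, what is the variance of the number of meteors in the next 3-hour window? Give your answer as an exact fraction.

Total count: 17 + 73 + 81 + 8 + 7 = 186.
Total exposure: 3 + 7 + 7 + 2 + 2 = 21 hours.
After the first batch: Gamma(15 + 186, 5 + 21) = Gamma(201, 26).
Total count 93 over total exposure 25 hours.
After the second batch: Gamma(201 + 93, 26 + 25) = Gamma(294, 51).
The posterior predictive for a window of length T is Negative Binomial with variance T·α'·(β'+T)/β'² = 3·294·54/2601 = 5292/289.

5292/289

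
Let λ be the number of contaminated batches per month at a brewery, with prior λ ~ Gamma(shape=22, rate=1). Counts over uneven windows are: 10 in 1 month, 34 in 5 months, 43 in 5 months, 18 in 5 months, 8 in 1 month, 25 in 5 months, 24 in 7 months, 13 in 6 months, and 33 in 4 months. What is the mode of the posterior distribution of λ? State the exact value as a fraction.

229/40

Total count: 10 + 34 + 43 + 18 + 8 + 25 + 24 + 13 + 33 = 208.
Total exposure: 1 + 5 + 5 + 5 + 1 + 5 + 7 + 6 + 4 = 39 months.
Gamma(α, β) with Poisson data over total exposure Σt gives posterior Gamma(α+Σx, β+Σt) = Gamma(230, 40).
Posterior mode = (α'−1)/β' = 229/40.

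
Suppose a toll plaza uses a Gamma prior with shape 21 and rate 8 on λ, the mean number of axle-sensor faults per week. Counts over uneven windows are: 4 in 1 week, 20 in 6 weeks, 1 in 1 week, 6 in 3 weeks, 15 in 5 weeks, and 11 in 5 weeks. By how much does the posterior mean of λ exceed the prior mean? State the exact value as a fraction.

15/232

Total count: 4 + 20 + 1 + 6 + 15 + 11 = 57.
Total exposure: 1 + 6 + 1 + 3 + 5 + 5 = 21 weeks.
By Gamma–Poisson conjugacy, the posterior is Gamma(α + Σx, β + Σt) = Gamma(21 + 57, 8 + 21) = Gamma(78, 29).
Posterior mean = 78/29 = 78/29; prior mean = 21/8 = 21/8. Difference = 78/29 − 21/8 = 15/232.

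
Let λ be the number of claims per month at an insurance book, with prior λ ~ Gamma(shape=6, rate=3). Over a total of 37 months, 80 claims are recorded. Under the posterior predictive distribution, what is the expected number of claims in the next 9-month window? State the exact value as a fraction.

Total count 80 over total exposure 37 months.
The Gamma prior is conjugate for the Poisson rate, so λ | data ~ Gamma(6+80, 3+37) = Gamma(86, 40).
Predictive mean over a 9-month window = T·E[λ|data] = 9·86/40 = 387/20.

387/20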